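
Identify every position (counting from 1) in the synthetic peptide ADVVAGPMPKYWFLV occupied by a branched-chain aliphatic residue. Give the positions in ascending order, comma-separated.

3, 4, 14, 15

Valine (V), leucine (L), and isoleucine (I) are the branched-chain amino acids.
Matching residues: V3, V4, L14, V15.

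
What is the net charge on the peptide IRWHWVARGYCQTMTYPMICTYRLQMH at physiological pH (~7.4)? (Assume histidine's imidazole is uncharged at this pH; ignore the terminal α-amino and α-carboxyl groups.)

At pH ~7.4 the Lys and Arg side chains are protonated (+1), the Asp and Glu side chains are deprotonated (−1), and with His taken as neutral all other side chains carry no charge.
Positive (K, R): R2, R8, R23 → +3.
Negative (D, E): none → −0.
Net charge = (+3) + (−0) = +3.

+3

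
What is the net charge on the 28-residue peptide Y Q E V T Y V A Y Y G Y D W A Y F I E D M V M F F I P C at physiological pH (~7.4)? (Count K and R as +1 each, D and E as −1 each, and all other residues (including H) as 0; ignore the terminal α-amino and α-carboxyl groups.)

Positive (K, R): none → +0.
Negative (D, E): E3, D13, E19, D20 → −4.
Net charge = (+0) + (−4) = −4.

-4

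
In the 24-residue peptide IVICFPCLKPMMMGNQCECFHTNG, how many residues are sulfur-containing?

Only Cys (C) and Met (M) have a sulfur atom in the side chain.
Matching residues: C4, C7, M11, M12, M13, C17, C19.

7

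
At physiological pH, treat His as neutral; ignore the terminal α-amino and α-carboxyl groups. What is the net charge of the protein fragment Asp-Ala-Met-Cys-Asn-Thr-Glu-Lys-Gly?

-1

At pH ~7.4 the Lys and Arg side chains are protonated (+1), the Asp and Glu side chains are deprotonated (−1), and with His taken as neutral all other side chains carry no charge.
Positive (K, R): Lys8 → +1.
Negative (D, E): Asp1, Glu7 → −2.
Net charge = (+1) + (−2) = −1.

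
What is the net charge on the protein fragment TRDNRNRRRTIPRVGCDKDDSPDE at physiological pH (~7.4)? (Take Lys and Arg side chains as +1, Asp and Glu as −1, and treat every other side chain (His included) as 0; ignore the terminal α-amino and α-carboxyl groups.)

+1

Positive (K, R): R2, R5, R7, R8, R9, R13, K18 → +7.
Negative (D, E): D3, D17, D19, D20, D23, E24 → −6.
Net charge = (+7) + (−6) = +1.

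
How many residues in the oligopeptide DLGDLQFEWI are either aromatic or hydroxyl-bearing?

2

Aromatic: F, W, Y. Hydroxyl-bearing: S, T, Y.
Aromatic residues here: F7, W9 (2).
Hydroxyl-bearing residues here: none (0).
(Y belongs to both groups, but none appear in this sequence.) Total = 2 + 0 = 2.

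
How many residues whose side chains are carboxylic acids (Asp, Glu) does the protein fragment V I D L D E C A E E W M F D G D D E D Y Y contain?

10

Matching residues: D3, D5, E6, E9, E10, D14, D16, D17, E18, D19.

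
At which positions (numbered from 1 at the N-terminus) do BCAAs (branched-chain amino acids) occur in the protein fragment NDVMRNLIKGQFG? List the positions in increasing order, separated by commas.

V, L, and I make up the branched-chain aliphatic group.
Matching residues: V3, L7, I8.

3, 7, 8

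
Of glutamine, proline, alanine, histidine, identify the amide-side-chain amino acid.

Asparagine (N) and glutamine (Q) have uncharged amide side chains.
Of the listed options, only glutamine belongs to this group.

glutamine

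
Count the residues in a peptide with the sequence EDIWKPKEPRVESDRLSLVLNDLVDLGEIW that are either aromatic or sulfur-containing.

Aromatic: F, W, Y. Sulfur-containing: C, M.
Aromatic residues here: W4, W30 (2).
Sulfur-containing residues here: none (0).
The two groups share no amino acid, so total = 2 + 0 = 2.

2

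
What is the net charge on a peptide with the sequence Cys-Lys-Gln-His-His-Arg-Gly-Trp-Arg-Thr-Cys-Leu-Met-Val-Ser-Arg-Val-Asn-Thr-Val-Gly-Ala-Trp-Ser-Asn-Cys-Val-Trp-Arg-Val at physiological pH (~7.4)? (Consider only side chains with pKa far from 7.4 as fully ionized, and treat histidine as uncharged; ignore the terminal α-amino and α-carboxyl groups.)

At pH ~7.4 the Lys and Arg side chains are protonated (+1), the Asp and Glu side chains are deprotonated (−1), and with His taken as neutral all other side chains carry no charge.
Positive (K, R): Lys2, Arg6, Arg9, Arg16, Arg29 → +5.
Negative (D, E): none → −0.
Net charge = (+5) + (−0) = +5.

+5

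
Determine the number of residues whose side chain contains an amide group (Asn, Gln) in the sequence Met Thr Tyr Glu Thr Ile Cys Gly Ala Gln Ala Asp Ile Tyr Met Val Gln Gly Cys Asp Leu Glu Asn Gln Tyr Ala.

4

Matching residues: Gln10, Gln17, Asn23, Gln24.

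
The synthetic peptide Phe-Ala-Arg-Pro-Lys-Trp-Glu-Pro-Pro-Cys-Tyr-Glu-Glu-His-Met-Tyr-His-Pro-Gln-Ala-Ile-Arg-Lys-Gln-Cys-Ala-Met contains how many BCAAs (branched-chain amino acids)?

1

V, L, and I make up the branched-chain aliphatic group.
Matching residues: Ile21.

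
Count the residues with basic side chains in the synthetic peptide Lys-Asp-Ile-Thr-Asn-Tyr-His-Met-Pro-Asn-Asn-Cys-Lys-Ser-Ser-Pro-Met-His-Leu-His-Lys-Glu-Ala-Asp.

6

K, R, and H are the three residues with basic side chains (ε-amine, guanidinium, and imidazole respectively).
Matching residues: Lys1, His7, Lys13, His18, His20, Lys21.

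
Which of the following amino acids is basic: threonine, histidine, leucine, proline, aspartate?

K, R, and H are the three residues with basic side chains (ε-amine, guanidinium, and imidazole respectively).
Of the listed options, only histidine belongs to this group.

histidine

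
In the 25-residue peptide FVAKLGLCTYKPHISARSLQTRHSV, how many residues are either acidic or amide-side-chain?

Acidic: D, E. Amide-side-chain: N, Q.
Acidic residues here: none (0).
Amide-side-chain residues here: Q20 (1).
The two groups share no amino acid, so total = 0 + 1 = 1.

1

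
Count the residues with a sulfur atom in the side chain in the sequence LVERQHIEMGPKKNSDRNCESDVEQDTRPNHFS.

2

Only Cys (C) and Met (M) have a sulfur atom in the side chain.
Matching residues: M9, C19.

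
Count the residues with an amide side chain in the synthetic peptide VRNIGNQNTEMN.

Only N (asparagine) and Q (glutamine) carry a side-chain carboxamide.
Matching residues: N3, N6, Q7, N8, N12.

5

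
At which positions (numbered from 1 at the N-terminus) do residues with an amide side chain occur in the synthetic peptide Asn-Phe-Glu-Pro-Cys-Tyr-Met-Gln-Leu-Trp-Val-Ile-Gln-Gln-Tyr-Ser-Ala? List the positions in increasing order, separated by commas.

Asparagine (N) and glutamine (Q) have uncharged amide side chains.
Matching residues: Asn1, Gln8, Gln13, Gln14.

1, 8, 13, 14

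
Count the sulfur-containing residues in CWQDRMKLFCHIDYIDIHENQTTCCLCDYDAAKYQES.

Cysteine (C, thiol) and methionine (M, thioether) are the two sulfur-containing amino acids.
Matching residues: C1, M6, C10, C24, C25, C27.

6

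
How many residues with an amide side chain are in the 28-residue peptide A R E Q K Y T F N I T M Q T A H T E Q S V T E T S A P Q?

5

Only N (asparagine) and Q (glutamine) carry a side-chain carboxamide.
Matching residues: Q4, N9, Q13, Q19, Q28.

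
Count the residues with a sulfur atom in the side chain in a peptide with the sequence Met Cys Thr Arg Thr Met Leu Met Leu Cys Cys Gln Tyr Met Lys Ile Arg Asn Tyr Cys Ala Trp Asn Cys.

Only Cys (C) and Met (M) have a sulfur atom in the side chain.
Matching residues: Met1, Cys2, Met6, Met8, Cys10, Cys11, Met14, Cys20, Cys24.

9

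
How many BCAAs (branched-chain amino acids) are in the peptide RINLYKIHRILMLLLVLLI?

V, L, and I make up the branched-chain aliphatic group.
Matching residues: I2, L4, I7, I10, L11, L13, L14, L15, V16, L17, L18, I19.

12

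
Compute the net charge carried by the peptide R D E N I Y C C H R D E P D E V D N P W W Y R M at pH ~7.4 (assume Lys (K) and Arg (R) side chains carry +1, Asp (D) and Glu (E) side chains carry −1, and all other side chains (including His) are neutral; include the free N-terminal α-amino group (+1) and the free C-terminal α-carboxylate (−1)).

Positive (K, R): R1, R10, R23 → +3.
Negative (D, E): D2, E3, D11, E12, D14, E15, D17 → −7.
The N-terminus (+1) and C-terminus (−1) cancel.
Net charge = (+3) + (−7) = −4.

-4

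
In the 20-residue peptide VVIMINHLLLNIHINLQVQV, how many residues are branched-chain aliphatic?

The BCAAs are Val, Leu, and Ile — aliphatic side chains with a branch point.
Matching residues: V1, V2, I3, I5, L8, L9, L10, I12, I14, L16, V18, V20.

12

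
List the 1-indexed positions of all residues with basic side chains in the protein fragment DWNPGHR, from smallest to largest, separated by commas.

The basic amino acids are Lys (K), Arg (R), and His (H).
Matching residues: H6, R7.

6, 7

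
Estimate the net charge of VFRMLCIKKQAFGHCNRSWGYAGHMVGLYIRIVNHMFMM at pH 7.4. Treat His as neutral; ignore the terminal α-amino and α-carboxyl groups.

The side chains ionized at physiological pH are Lys/Arg (+1) and Asp/Glu (−1); with His treated as neutral, nothing else contributes.
Positive (K, R): R3, K8, K9, R17, R31 → +5.
Negative (D, E): none → −0.
Net charge = (+5) + (−0) = +5.

+5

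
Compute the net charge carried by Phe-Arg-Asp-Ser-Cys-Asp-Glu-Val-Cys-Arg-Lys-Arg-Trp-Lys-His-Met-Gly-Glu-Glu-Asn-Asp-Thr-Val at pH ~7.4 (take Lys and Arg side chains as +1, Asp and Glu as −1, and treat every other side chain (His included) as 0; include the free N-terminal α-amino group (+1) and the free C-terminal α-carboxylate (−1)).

Positive (K, R): Arg2, Arg10, Lys11, Arg12, Lys14 → +5.
Negative (D, E): Asp3, Asp6, Glu7, Glu18, Glu19, Asp21 → −6.
The N-terminus (+1) and C-terminus (−1) cancel.
Net charge = (+5) + (−6) = −1.

-1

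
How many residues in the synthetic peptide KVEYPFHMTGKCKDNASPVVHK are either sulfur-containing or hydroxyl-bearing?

Sulfur-containing: C, M. Hydroxyl-bearing: S, T, Y.
Sulfur-containing residues here: M8, C12 (2).
Hydroxyl-bearing residues here: Y4, T9, S17 (3).
The two groups share no amino acid, so total = 2 + 3 = 5.

5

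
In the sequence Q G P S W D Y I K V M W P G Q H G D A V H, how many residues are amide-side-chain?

Asparagine (N) and glutamine (Q) have uncharged amide side chains.
Matching residues: Q1, Q15.

2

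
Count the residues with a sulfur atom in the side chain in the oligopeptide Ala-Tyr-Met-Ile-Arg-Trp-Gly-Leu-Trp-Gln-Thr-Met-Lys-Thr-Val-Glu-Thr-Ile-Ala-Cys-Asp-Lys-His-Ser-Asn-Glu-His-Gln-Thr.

Cysteine (C, thiol) and methionine (M, thioether) are the two sulfur-containing amino acids.
Matching residues: Met3, Met12, Cys20.

3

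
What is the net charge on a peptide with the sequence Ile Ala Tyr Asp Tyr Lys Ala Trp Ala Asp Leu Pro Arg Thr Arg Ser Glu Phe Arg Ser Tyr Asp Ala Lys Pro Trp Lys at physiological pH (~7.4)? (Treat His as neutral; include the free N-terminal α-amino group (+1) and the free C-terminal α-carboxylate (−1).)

+2

At pH ~7.4 the Lys and Arg side chains are protonated (+1), the Asp and Glu side chains are deprotonated (−1), and with His taken as neutral all other side chains carry no charge.
Positive (K, R): Lys6, Arg13, Arg15, Arg19, Lys24, Lys27 → +6.
Negative (D, E): Asp4, Asp10, Glu17, Asp22 → −4.
The N-terminus (+1) and C-terminus (−1) cancel.
Net charge = (+6) + (−4) = +2.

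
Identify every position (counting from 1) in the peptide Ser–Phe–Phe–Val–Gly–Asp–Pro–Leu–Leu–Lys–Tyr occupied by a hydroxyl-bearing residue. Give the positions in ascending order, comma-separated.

1, 11

Matching residues: Ser1, Tyr11.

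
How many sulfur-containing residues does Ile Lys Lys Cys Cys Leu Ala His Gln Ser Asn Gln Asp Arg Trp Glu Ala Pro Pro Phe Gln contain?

2

The sulfur-bearing residues are cysteine (–SH) and methionine (–S–CH₃).
Matching residues: Cys4, Cys5.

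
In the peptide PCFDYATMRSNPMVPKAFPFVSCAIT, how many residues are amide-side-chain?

1

The amide-side-chain residues are Asn (N) and Gln (Q).
Matching residues: N11.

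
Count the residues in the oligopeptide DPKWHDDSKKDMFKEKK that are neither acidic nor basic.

Acidic: D, E. Basic: K, R, H. All other residues are neither.
Matching residues: P2, W4, S8, M12, F13.

5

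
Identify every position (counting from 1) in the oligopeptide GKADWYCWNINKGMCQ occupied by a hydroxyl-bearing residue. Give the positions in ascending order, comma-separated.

S, T, and Y are the three residues with a side-chain hydroxyl.
Matching residues: Y6.

6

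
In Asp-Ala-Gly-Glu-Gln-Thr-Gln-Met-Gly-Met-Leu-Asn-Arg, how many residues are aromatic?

0

F, W, and Y each carry an aromatic ring on the side chain.
None of the 13 residues belong to this group.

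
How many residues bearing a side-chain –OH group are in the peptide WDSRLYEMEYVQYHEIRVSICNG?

S, T, and Y are the three residues with a side-chain hydroxyl.
Matching residues: S3, Y6, Y10, Y13, S19.

5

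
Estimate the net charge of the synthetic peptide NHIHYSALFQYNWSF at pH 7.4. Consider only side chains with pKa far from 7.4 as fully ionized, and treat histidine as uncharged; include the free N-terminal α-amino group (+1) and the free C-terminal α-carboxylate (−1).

0

At pH ~7.4 the Lys and Arg side chains are protonated (+1), the Asp and Glu side chains are deprotonated (−1), and with His taken as neutral all other side chains carry no charge.
Positive (K, R): none → +0.
Negative (D, E): none → −0.
The N-terminus (+1) and C-terminus (−1) cancel.
Net charge = (+0) + (−0) = 0.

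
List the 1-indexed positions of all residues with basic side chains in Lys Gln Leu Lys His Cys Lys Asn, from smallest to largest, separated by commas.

1, 4, 5, 7

K, R, and H are the three residues with basic side chains (ε-amine, guanidinium, and imidazole respectively).
Matching residues: Lys1, Lys4, His5, Lys7.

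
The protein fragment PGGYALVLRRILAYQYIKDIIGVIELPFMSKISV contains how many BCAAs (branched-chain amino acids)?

13

Valine (V), leucine (L), and isoleucine (I) are the branched-chain amino acids.
Matching residues: L6, V7, L8, I11, L12, I17, I20, I21, V23, I24, L26, I32, V34.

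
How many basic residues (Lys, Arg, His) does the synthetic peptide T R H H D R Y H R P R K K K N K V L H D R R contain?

14

Matching residues: R2, H3, H4, R6, H8, R9, R11, K12, K13, K14, K16, H19, R21, R22.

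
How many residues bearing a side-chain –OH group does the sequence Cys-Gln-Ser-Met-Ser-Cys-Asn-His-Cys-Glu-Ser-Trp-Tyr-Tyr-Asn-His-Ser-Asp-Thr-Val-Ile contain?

7

S, T, and Y are the three residues with a side-chain hydroxyl.
Matching residues: Ser3, Ser5, Ser11, Tyr13, Tyr14, Ser17, Thr19.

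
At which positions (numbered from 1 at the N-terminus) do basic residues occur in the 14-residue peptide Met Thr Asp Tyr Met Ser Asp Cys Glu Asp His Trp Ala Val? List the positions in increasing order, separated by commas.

11

The basic amino acids are Lys (K), Arg (R), and His (H).
Matching residues: His11.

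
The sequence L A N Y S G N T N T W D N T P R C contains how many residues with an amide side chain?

4

Asparagine (N) and glutamine (Q) have uncharged amide side chains.
Matching residues: N3, N7, N9, N13.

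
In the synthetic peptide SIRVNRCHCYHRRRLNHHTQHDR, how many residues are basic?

11

K, R, and H are the three residues with basic side chains (ε-amine, guanidinium, and imidazole respectively).
Matching residues: R3, R6, H8, H11, R12, R13, R14, H17, H18, H21, R23.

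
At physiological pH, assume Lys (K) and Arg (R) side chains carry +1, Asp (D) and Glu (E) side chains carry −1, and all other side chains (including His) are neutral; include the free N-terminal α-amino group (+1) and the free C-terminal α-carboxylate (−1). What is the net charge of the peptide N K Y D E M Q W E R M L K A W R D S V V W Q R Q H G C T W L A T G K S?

Positive (K, R): K2, R10, K13, R16, R23, K34 → +6.
Negative (D, E): D4, E5, E9, D17 → −4.
The N-terminus (+1) and C-terminus (−1) cancel.
Net charge = (+6) + (−4) = +2.

+2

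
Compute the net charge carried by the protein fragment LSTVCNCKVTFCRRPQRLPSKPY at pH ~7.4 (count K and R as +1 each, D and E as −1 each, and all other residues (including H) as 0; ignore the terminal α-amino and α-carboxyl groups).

Positive (K, R): K8, R13, R14, R17, K21 → +5.
Negative (D, E): none → −0.
Net charge = (+5) + (−0) = +5.

+5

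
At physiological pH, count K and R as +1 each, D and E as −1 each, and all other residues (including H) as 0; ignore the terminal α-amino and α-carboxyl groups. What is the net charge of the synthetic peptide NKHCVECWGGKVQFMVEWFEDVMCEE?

Positive (K, R): K2, K11 → +2.
Negative (D, E): E6, E17, E20, D21, E25, E26 → −6.
Net charge = (+2) + (−6) = −4.

-4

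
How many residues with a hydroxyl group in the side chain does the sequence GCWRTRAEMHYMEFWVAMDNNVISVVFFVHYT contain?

The –OH-bearing residues are Ser, Thr (aliphatic alcohols), and Tyr (phenol).
Matching residues: T5, Y11, S24, Y31, T32.

5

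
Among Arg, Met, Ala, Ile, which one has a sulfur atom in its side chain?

Cysteine (C, thiol) and methionine (M, thioether) are the two sulfur-containing amino acids.
Of the listed options, only Met belongs to this group.

Met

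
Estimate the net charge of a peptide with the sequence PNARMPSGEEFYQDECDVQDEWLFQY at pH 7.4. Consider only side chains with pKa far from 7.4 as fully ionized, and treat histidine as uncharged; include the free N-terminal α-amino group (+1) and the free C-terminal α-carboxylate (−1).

-6

Near pH 7.4, K and R contribute +1 each, D and E contribute −1 each, and every other side chain (His included, as stated) is uncharged.
Positive (K, R): R4 → +1.
Negative (D, E): E9, E10, D14, E15, D17, D20, E21 → −7.
The N-terminus (+1) and C-terminus (−1) cancel.
Net charge = (+1) + (−7) = −6.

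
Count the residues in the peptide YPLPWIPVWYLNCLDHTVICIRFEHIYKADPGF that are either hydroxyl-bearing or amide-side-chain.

Hydroxyl-bearing: S, T, Y. Amide-side-chain: N, Q.
Hydroxyl-bearing residues here: Y1, Y10, T17, Y27 (4).
Amide-side-chain residues here: N12 (1).
The two groups share no amino acid, so total = 4 + 1 = 5.

5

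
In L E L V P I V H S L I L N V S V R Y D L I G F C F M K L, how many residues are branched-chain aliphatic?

13

The BCAAs are Val, Leu, and Ile — aliphatic side chains with a branch point.
Matching residues: L1, L3, V4, I6, V7, L10, I11, L12, V14, V16, L20, I21, L28.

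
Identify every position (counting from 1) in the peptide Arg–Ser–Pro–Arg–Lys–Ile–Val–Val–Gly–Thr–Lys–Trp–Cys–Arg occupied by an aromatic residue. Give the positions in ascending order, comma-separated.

Phenylalanine (F), tryptophan (W), and tyrosine (Y) have aromatic ring side chains.
Matching residues: Trp12.

12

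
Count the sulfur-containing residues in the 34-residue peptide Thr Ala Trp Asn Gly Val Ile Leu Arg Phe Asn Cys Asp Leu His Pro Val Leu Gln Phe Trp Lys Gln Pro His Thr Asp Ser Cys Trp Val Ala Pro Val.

The sulfur-bearing residues are cysteine (–SH) and methionine (–S–CH₃).
Matching residues: Cys12, Cys29.

2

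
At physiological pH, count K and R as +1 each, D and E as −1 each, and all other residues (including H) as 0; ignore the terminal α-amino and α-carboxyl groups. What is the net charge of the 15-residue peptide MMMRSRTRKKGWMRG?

Positive (K, R): R4, R6, R8, K9, K10, R14 → +6.
Negative (D, E): none → −0.
Net charge = (+6) + (−0) = +6.

+6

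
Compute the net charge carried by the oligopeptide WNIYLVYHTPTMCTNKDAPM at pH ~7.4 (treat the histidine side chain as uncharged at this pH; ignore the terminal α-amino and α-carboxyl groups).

0

Near pH 7.4, K and R contribute +1 each, D and E contribute −1 each, and every other side chain (His included, as stated) is uncharged.
Positive (K, R): K16 → +1.
Negative (D, E): D17 → −1.
Net charge = (+1) + (−1) = 0.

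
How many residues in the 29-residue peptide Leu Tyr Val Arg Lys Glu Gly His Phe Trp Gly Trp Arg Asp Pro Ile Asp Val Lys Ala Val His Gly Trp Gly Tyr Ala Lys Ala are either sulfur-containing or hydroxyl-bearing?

Sulfur-containing: C, M. Hydroxyl-bearing: S, T, Y.
Sulfur-containing residues here: none (0).
Hydroxyl-bearing residues here: Tyr2, Tyr26 (2).
The two groups share no amino acid, so total = 0 + 2 = 2.

2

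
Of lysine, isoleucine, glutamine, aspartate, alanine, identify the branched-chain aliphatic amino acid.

isoleucine

Valine (V), leucine (L), and isoleucine (I) are the branched-chain amino acids.
Of the listed options, only isoleucine belongs to this group.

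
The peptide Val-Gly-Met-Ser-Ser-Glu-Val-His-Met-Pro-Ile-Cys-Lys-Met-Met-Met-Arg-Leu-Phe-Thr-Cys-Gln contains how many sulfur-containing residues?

The sulfur-bearing residues are cysteine (–SH) and methionine (–S–CH₃).
Matching residues: Met3, Met9, Cys12, Met14, Met15, Met16, Cys21.

7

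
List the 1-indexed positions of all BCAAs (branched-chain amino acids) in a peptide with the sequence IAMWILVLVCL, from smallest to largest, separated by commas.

Valine (V), leucine (L), and isoleucine (I) are the branched-chain amino acids.
Matching residues: I1, I5, L6, V7, L8, V9, L11.

1, 5, 6, 7, 8, 9, 11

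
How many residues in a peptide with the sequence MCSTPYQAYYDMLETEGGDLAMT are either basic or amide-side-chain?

1

Basic: H, K, R. Amide-side-chain: N, Q.
Basic residues here: none (0).
Amide-side-chain residues here: Q7 (1).
The two groups share no amino acid, so total = 0 + 1 = 1.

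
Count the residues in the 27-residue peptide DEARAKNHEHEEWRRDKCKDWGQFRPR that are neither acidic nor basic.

10

Acidic: D, E. Basic: K, R, H. All other residues are neither.
Matching residues: A3, A5, N7, W13, C18, W21, G22, Q23, F24, P26.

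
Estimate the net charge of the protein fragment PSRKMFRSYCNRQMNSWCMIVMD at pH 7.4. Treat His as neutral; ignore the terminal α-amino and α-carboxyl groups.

+3

At pH ~7.4 the Lys and Arg side chains are protonated (+1), the Asp and Glu side chains are deprotonated (−1), and with His taken as neutral all other side chains carry no charge.
Positive (K, R): R3, K4, R7, R12 → +4.
Negative (D, E): D23 → −1.
Net charge = (+4) + (−1) = +3.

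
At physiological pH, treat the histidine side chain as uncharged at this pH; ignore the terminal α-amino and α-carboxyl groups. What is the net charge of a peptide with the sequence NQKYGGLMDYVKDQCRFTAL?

+1

Near pH 7.4, K and R contribute +1 each, D and E contribute −1 each, and every other side chain (His included, as stated) is uncharged.
Positive (K, R): K3, K12, R16 → +3.
Negative (D, E): D9, D13 → −2.
Net charge = (+3) + (−2) = +1.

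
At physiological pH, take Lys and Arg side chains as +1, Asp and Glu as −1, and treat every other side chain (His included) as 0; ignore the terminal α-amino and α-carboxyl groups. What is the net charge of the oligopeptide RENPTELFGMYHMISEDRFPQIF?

-2

Positive (K, R): R1, R18 → +2.
Negative (D, E): E2, E6, E16, D17 → −4.
Net charge = (+2) + (−4) = −2.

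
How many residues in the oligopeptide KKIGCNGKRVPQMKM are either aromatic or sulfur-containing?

Aromatic: F, W, Y. Sulfur-containing: C, M.
Aromatic residues here: none (0).
Sulfur-containing residues here: C5, M13, M15 (3).
The two groups share no amino acid, so total = 0 + 3 = 3.

3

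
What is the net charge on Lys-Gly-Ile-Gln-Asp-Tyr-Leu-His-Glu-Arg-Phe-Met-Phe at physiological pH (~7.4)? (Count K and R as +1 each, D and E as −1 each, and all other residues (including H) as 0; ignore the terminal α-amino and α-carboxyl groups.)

0

Positive (K, R): Lys1, Arg10 → +2.
Negative (D, E): Asp5, Glu9 → −2.
Net charge = (+2) + (−2) = 0.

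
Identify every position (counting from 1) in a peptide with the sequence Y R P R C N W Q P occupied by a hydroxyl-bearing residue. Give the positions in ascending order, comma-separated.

Matching residues: Y1.

1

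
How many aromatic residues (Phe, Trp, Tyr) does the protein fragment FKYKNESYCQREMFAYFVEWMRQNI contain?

Matching residues: F1, Y3, Y8, F14, Y16, F17, W20.

7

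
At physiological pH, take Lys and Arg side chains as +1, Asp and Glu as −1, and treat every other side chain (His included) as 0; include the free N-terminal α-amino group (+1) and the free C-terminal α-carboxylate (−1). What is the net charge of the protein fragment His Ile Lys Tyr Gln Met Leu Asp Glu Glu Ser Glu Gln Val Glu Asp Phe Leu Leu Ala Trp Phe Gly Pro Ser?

-5

Positive (K, R): Lys3 → +1.
Negative (D, E): Asp8, Glu9, Glu10, Glu12, Glu15, Asp16 → −6.
The N-terminus (+1) and C-terminus (−1) cancel.
Net charge = (+1) + (−6) = −5.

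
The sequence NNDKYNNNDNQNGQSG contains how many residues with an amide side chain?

Asparagine (N) and glutamine (Q) have uncharged amide side chains.
Matching residues: N1, N2, N6, N7, N8, N10, Q11, N12, Q14.

9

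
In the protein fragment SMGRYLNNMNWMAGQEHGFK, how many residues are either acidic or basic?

Acidic: D, E. Basic: H, K, R.
Acidic residues here: E16 (1).
Basic residues here: R4, H17, K20 (3).
The two groups share no amino acid, so total = 1 + 3 = 4.

4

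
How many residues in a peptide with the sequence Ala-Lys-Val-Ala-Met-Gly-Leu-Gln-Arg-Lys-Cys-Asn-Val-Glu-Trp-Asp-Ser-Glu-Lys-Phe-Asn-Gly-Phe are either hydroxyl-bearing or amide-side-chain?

4

Hydroxyl-bearing: S, T, Y. Amide-side-chain: N, Q.
Hydroxyl-bearing residues here: Ser17 (1).
Amide-side-chain residues here: Gln8, Asn12, Asn21 (3).
The two groups share no amino acid, so total = 1 + 3 = 4.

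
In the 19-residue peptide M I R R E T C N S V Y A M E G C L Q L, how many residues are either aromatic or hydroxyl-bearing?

3

Aromatic: F, W, Y. Hydroxyl-bearing: S, T, Y.
Aromatic residues here: Y11 (1).
Hydroxyl-bearing residues here: T6, S9, Y11 (3).
Y is in both groups, so the 1 Y residue must not be double-counted.
Total = 1 + 3 − 1 = 3.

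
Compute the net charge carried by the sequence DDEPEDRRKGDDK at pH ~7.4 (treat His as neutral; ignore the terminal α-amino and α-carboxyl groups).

-3

At pH ~7.4 the Lys and Arg side chains are protonated (+1), the Asp and Glu side chains are deprotonated (−1), and with His taken as neutral all other side chains carry no charge.
Positive (K, R): R7, R8, K9, K13 → +4.
Negative (D, E): D1, D2, E3, E5, D6, D11, D12 → −7.
Net charge = (+4) + (−7) = −3.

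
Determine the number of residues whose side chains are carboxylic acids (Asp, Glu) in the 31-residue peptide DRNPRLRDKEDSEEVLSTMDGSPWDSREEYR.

Matching residues: D1, D8, E10, D11, E13, E14, D20, D25, E28, E29.

10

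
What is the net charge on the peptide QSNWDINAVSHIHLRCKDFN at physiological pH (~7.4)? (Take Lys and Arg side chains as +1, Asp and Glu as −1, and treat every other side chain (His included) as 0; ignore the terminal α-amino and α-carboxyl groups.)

0

Positive (K, R): R15, K17 → +2.
Negative (D, E): D5, D18 → −2.
Net charge = (+2) + (−2) = 0.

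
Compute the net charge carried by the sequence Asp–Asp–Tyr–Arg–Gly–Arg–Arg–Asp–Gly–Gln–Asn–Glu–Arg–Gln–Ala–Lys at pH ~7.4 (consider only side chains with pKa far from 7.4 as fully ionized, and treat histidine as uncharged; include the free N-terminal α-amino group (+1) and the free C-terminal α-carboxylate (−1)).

+1

At pH ~7.4 the Lys and Arg side chains are protonated (+1), the Asp and Glu side chains are deprotonated (−1), and with His taken as neutral all other side chains carry no charge.
Positive (K, R): Arg4, Arg6, Arg7, Arg13, Lys16 → +5.
Negative (D, E): Asp1, Asp2, Asp8, Glu12 → −4.
The N-terminus (+1) and C-terminus (−1) cancel.
Net charge = (+5) + (−4) = +1.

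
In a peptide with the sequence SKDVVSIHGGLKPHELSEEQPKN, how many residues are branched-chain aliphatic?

The BCAAs are Val, Leu, and Ile — aliphatic side chains with a branch point.
Matching residues: V4, V5, I7, L11, L16.

5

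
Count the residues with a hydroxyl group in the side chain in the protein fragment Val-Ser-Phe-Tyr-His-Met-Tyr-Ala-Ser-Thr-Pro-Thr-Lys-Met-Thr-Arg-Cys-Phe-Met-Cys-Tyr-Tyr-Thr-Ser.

S, T, and Y are the three residues with a side-chain hydroxyl.
Matching residues: Ser2, Tyr4, Tyr7, Ser9, Thr10, Thr12, Thr15, Tyr21, Tyr22, Thr23, Ser24.

11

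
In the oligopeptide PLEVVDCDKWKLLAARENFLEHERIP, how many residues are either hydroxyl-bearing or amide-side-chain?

1

Hydroxyl-bearing: S, T, Y. Amide-side-chain: N, Q.
Hydroxyl-bearing residues here: none (0).
Amide-side-chain residues here: N18 (1).
The two groups share no amino acid, so total = 0 + 1 = 1.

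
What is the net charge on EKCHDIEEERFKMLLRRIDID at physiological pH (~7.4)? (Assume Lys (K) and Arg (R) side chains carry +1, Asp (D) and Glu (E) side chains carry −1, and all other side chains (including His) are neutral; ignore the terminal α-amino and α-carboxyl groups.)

-2

Positive (K, R): K2, R10, K12, R16, R17 → +5.
Negative (D, E): E1, D5, E7, E8, E9, D19, D21 → −7.
Net charge = (+5) + (−7) = −2.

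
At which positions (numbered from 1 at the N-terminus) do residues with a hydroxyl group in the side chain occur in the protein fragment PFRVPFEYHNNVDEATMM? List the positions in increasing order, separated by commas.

The –OH-bearing residues are Ser, Thr (aliphatic alcohols), and Tyr (phenol).
Matching residues: Y8, T16.

8, 16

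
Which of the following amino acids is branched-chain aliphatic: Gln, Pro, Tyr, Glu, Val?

V, L, and I make up the branched-chain aliphatic group.
Of the listed options, only Val belongs to this group.

Val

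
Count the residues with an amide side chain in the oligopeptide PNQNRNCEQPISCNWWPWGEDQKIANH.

8

Only N (asparagine) and Q (glutamine) carry a side-chain carboxamide.
Matching residues: N2, Q3, N4, N6, Q9, N14, Q22, N26.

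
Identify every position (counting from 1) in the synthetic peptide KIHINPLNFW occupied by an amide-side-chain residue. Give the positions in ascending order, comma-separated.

5, 8

Only N (asparagine) and Q (glutamine) carry a side-chain carboxamide.
Matching residues: N5, N8.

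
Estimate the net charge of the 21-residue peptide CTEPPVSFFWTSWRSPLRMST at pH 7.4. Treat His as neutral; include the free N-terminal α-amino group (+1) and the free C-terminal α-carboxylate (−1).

The side chains ionized at physiological pH are Lys/Arg (+1) and Asp/Glu (−1); with His treated as neutral, nothing else contributes.
Positive (K, R): R14, R18 → +2.
Negative (D, E): E3 → −1.
The N-terminus (+1) and C-terminus (−1) cancel.
Net charge = (+2) + (−1) = +1.

+1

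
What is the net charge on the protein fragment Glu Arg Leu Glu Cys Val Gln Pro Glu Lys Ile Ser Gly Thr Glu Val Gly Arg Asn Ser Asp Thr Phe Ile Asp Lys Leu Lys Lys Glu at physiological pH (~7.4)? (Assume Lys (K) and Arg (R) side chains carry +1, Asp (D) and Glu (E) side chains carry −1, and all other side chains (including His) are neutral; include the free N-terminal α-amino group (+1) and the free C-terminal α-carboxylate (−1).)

Positive (K, R): Arg2, Lys10, Arg18, Lys26, Lys28, Lys29 → +6.
Negative (D, E): Glu1, Glu4, Glu9, Glu15, Asp21, Asp25, Glu30 → −7.
The N-terminus (+1) and C-terminus (−1) cancel.
Net charge = (+6) + (−7) = −1.

-1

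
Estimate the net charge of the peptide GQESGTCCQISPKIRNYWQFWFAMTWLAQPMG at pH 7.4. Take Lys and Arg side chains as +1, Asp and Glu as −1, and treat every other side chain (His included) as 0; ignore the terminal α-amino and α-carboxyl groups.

+1

Positive (K, R): K13, R15 → +2.
Negative (D, E): E3 → −1.
Net charge = (+2) + (−1) = +1.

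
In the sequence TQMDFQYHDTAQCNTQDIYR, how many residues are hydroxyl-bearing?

The –OH-bearing residues are Ser, Thr (aliphatic alcohols), and Tyr (phenol).
Matching residues: T1, Y7, T10, T15, Y19.

5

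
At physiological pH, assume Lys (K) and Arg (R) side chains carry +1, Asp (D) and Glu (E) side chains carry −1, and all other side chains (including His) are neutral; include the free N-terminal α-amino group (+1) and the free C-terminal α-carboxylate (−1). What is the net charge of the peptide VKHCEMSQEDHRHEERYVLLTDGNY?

Positive (K, R): K2, R12, R16 → +3.
Negative (D, E): E5, E9, D10, E14, E15, D22 → −6.
The N-terminus (+1) and C-terminus (−1) cancel.
Net charge = (+3) + (−6) = −3.

-3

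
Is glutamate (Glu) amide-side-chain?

No

Asparagine (N) and glutamine (Q) have uncharged amide side chains.
Glutamate is not in this group.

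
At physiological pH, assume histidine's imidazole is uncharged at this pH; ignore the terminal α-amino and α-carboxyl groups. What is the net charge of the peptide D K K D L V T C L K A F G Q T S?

+1

At pH ~7.4 the Lys and Arg side chains are protonated (+1), the Asp and Glu side chains are deprotonated (−1), and with His taken as neutral all other side chains carry no charge.
Positive (K, R): K2, K3, K10 → +3.
Negative (D, E): D1, D4 → −2.
Net charge = (+3) + (−2) = +1.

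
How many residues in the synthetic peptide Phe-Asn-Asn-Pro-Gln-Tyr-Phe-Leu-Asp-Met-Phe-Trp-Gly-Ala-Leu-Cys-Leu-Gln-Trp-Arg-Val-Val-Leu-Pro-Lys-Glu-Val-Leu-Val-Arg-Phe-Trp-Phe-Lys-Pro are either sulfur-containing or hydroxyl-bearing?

Sulfur-containing: C, M. Hydroxyl-bearing: S, T, Y.
Sulfur-containing residues here: Met10, Cys16 (2).
Hydroxyl-bearing residues here: Tyr6 (1).
The two groups share no amino acid, so total = 2 + 1 = 3.

3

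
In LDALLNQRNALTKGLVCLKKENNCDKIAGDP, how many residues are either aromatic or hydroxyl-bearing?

Aromatic: F, W, Y. Hydroxyl-bearing: S, T, Y.
Aromatic residues here: none (0).
Hydroxyl-bearing residues here: T12 (1).
(Y belongs to both groups, but none appear in this sequence.) Total = 0 + 1 = 1.

1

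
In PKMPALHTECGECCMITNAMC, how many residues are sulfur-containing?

The sulfur-bearing residues are cysteine (–SH) and methionine (–S–CH₃).
Matching residues: M3, C10, C13, C14, M15, M20, C21.

7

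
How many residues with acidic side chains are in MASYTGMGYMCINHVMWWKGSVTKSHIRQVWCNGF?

0

The acidic residues are Asp (D) and Glu (E), whose side chains end in a carboxylate group.
None of the 35 residues belong to this group.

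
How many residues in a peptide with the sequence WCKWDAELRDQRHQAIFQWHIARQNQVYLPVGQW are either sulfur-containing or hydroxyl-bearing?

Sulfur-containing: C, M. Hydroxyl-bearing: S, T, Y.
Sulfur-containing residues here: C2 (1).
Hydroxyl-bearing residues here: Y28 (1).
The two groups share no amino acid, so total = 1 + 1 = 2.

2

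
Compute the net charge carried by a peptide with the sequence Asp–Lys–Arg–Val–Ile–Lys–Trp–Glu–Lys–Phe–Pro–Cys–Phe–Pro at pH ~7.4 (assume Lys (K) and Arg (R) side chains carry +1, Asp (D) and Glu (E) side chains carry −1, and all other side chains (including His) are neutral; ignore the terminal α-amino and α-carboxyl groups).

+2

Positive (K, R): Lys2, Arg3, Lys6, Lys9 → +4.
Negative (D, E): Asp1, Glu8 → −2.
Net charge = (+4) + (−2) = +2.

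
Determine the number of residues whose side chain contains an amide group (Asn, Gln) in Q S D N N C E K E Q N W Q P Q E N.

Matching residues: Q1, N4, N5, Q10, N11, Q13, Q15, N17.

8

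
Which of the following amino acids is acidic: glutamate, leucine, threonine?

glutamate

Only D (aspartate) and E (glutamate) carry a side-chain carboxylic acid.
Of the listed options, only glutamate belongs to this group.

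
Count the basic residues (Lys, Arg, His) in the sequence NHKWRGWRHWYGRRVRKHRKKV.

Matching residues: H2, K3, R5, R8, H9, R13, R14, R16, K17, H18, R19, K20, K21.

13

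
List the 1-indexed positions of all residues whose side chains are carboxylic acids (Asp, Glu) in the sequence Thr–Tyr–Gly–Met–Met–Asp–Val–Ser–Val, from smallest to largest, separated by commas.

Matching residues: Asp6.

6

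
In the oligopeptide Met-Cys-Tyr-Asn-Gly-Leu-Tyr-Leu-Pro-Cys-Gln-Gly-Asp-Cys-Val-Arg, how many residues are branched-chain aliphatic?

3

The BCAAs are Val, Leu, and Ile — aliphatic side chains with a branch point.
Matching residues: Leu6, Leu8, Val15.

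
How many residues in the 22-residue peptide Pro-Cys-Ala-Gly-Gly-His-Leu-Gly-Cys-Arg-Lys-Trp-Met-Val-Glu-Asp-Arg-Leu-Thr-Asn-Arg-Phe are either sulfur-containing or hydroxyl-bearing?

Sulfur-containing: C, M. Hydroxyl-bearing: S, T, Y.
Sulfur-containing residues here: Cys2, Cys9, Met13 (3).
Hydroxyl-bearing residues here: Thr19 (1).
The two groups share no amino acid, so total = 3 + 1 = 4.

4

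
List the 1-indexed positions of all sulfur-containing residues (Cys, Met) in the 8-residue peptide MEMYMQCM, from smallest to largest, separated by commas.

1, 3, 5, 7, 8

Matching residues: M1, M3, M5, C7, M8.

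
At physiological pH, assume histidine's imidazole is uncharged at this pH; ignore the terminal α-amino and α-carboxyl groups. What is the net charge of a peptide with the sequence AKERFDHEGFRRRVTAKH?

The side chains ionized at physiological pH are Lys/Arg (+1) and Asp/Glu (−1); with His treated as neutral, nothing else contributes.
Positive (K, R): K2, R4, R11, R12, R13, K17 → +6.
Negative (D, E): E3, D6, E8 → −3.
Net charge = (+6) + (−3) = +3.

+3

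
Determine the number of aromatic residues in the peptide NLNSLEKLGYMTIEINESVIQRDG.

The aromatic amino acids are Phe (F, benzyl), Trp (W, indole), and Tyr (Y, phenol).
Matching residues: Y10.

1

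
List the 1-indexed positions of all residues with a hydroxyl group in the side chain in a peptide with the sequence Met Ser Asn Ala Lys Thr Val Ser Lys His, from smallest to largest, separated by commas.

The –OH-bearing residues are Ser, Thr (aliphatic alcohols), and Tyr (phenol).
Matching residues: Ser2, Thr6, Ser8.

2, 6, 8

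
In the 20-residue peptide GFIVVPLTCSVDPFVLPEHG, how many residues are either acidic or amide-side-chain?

Acidic: D, E. Amide-side-chain: N, Q.
Acidic residues here: D12, E18 (2).
Amide-side-chain residues here: none (0).
The two groups share no amino acid, so total = 2 + 0 = 2.

2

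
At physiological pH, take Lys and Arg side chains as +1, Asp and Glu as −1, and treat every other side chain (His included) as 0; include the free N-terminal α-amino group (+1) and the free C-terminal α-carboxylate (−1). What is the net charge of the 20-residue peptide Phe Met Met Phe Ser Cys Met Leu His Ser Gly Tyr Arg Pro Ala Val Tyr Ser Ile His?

+1

Positive (K, R): Arg13 → +1.
Negative (D, E): none → −0.
The N-terminus (+1) and C-terminus (−1) cancel.
Net charge = (+1) + (−0) = +1.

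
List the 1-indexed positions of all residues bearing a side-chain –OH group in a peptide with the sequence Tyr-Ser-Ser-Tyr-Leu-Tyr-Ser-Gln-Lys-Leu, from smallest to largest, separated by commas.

S, T, and Y are the three residues with a side-chain hydroxyl.
Matching residues: Tyr1, Ser2, Ser3, Tyr4, Tyr6, Ser7.

1, 2, 3, 4, 6, 7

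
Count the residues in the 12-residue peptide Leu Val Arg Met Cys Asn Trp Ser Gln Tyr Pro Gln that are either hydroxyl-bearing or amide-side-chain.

Hydroxyl-bearing: S, T, Y. Amide-side-chain: N, Q.
Hydroxyl-bearing residues here: Ser8, Tyr10 (2).
Amide-side-chain residues here: Asn6, Gln9, Gln12 (3).
The two groups share no amino acid, so total = 2 + 3 = 5.

5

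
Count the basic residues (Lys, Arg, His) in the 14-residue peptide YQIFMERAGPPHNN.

Matching residues: R7, H12.

2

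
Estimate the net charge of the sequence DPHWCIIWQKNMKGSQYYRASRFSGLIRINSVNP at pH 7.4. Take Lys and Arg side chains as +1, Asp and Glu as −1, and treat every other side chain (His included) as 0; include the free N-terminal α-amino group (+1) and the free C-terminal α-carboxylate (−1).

Positive (K, R): K10, K13, R19, R22, R28 → +5.
Negative (D, E): D1 → −1.
The N-terminus (+1) and C-terminus (−1) cancel.
Net charge = (+5) + (−1) = +4.

+4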